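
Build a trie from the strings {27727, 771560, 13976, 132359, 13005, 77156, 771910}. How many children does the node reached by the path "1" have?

Walk "1" from the root, arriving at one node.
Characters that immediately follow "1" among the stored strings: {3}.
That node has 1 child edge.

1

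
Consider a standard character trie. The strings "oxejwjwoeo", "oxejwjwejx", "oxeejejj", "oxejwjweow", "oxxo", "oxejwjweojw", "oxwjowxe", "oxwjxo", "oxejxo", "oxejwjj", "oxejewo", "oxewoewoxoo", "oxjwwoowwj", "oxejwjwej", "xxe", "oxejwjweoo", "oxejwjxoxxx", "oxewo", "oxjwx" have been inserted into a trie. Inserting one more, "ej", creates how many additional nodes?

2

"ej" shares no prefix with any stored word, so all 2 characters open new nodes.
2 − 0 = 2 new nodes.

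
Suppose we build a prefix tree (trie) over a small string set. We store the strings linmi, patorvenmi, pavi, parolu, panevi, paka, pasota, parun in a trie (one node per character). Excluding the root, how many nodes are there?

Trace insertions, counting only characters that open a new branch:
  "linmi" → 5 new (l, i, n, m, i)
  "patorvenmi" → 10 new (p, a, t, o, r, v, e, n, m, i)
  "pavi" → prefix "pa" already present; 2 new (v, i)
  "parolu" → prefix "pa" already present; 4 new (r, o, l, u)
  "panevi" → prefix "pa" already present; 4 new (n, e, v, i)
  "paka" → prefix "pa" already present; 2 new (k, a)
  "pasota" → prefix "pa" already present; 4 new (s, o, t, a)
  "parun" → prefix "par" already present; 2 new (u, n)
Total nodes = 5 + 10 + 2 + 4 + 4 + 2 + 4 + 2 = 33

33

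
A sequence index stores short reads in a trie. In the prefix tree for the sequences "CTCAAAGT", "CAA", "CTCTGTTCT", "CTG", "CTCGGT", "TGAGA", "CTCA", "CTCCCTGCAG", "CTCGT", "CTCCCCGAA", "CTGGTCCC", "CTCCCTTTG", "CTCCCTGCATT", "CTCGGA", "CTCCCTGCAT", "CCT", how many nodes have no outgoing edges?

13

Leaves are exactly the stored words that no other stored word extends.
Those words: "CAA", "CCT", "CTCAAAGT", "CTCCCCGAA", "CTCCCTGCAG", "CTCCCTGCATT", "CTCCCTTTG", "CTCGGA", "CTCGGT", "CTCGT", "CTCTGTTCT", "CTGGTCCC", "TGAGA"
Leaf count: 13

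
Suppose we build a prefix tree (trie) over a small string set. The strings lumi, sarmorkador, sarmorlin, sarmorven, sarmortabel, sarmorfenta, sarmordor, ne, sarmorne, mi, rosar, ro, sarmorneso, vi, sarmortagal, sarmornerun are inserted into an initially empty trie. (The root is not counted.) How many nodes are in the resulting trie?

Insert word by word; a character creates a node only if that edge doesn't already exist:
  "lumi" → 4 new (l, u, m, i)
  "sarmorkador" → 11 new (s, a, r, m, o, r, k, a, d, o, r)
  "sarmorlin" → prefix "sarmor" already present; 3 new (l, i, n)
  "sarmorven" → prefix "sarmor" already present; 3 new (v, e, n)
  "sarmortabel" → prefix "sarmor" already present; 5 new (t, a, b, e, l)
  "sarmorfenta" → prefix "sarmor" already present; 5 new (f, e, n, t, a)
  "sarmordor" → prefix "sarmor" already present; 3 new (d, o, r)
  "ne" → 2 new (n, e)
  "sarmorne" → prefix "sarmor" already present; 2 new (n, e)
  "mi" → 2 new (m, i)
  "rosar" → 5 new (r, o, s, a, r)
  "ro" → prefix "ro" already present; 0 new (none)
  "sarmorneso" → prefix "sarmorne" already present; 2 new (s, o)
  "vi" → 2 new (v, i)
  "sarmortagal" → prefix "sarmorta" already present; 3 new (g, a, l)
  "sarmornerun" → prefix "sarmorne" already present; 3 new (r, u, n)
Total nodes = 4 + 11 + 3 + 3 + 5 + 5 + 3 + 2 + 2 + 2 + 5 + 0 + 2 + 2 + 3 + 3 = 55

55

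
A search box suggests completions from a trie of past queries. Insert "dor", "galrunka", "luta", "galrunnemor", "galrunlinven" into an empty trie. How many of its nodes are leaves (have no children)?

5

A leaf is a node with no children — equivalently, the end of a word that is not a proper prefix of any other stored word.
Those words: "dor", "galrunka", "galrunlinven", "galrunnemor", "luta"
Leaf count: 5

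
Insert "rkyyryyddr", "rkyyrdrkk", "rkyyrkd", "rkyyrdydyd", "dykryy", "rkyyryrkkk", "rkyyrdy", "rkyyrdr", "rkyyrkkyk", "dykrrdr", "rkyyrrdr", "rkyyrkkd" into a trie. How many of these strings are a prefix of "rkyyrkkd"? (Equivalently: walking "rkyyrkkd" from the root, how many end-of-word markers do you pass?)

Traverse "rkyyrkkd" character by character; count nodes along the way that are marked as word ends.
Prefixes of the query that are stored words: "rkyyrkkd"
Count: 1

1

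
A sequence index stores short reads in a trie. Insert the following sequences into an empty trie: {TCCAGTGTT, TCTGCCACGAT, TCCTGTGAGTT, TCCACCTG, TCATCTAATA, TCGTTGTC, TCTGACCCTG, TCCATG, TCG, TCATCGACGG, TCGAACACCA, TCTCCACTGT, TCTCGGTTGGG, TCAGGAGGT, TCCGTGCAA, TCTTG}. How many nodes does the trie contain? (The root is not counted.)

For each word, the new-node count is its length minus the longest prefix already in the trie:
  "TCCAGTGTT" → 9 new (T, C, C, A, G, T, G, T, T)
  "TCTGCCACGAT" → prefix "TC" already present; 9 new (T, G, C, C, A, C, G, A, T)
  "TCCTGTGAGTT" → prefix "TCC" already present; 8 new (T, G, T, G, A, G, T, T)
  "TCCACCTG" → prefix "TCCA" already present; 4 new (C, C, T, G)
  "TCATCTAATA" → prefix "TC" already present; 8 new (A, T, C, T, A, A, T, A)
  "TCGTTGTC" → prefix "TC" already present; 6 new (G, T, T, G, T, C)
  "TCTGACCCTG" → prefix "TCTG" already present; 6 new (A, C, C, C, T, G)
  "TCCATG" → prefix "TCCA" already present; 2 new (T, G)
  "TCG" → prefix "TCG" already present; 0 new (none)
  "TCATCGACGG" → prefix "TCATC" already present; 5 new (G, A, C, G, G)
  "TCGAACACCA" → prefix "TCG" already present; 7 new (A, A, C, A, C, C, A)
  "TCTCCACTGT" → prefix "TCT" already present; 7 new (C, C, A, C, T, G, T)
  "TCTCGGTTGGG" → prefix "TCTC" already present; 7 new (G, G, T, T, G, G, G)
  "TCAGGAGGT" → prefix "TCA" already present; 6 new (G, G, A, G, G, T)
  "TCCGTGCAA" → prefix "TCC" already present; 6 new (G, T, G, C, A, A)
  "TCTTG" → prefix "TCT" already present; 2 new (T, G)
Total nodes = 9 + 9 + 8 + 4 + 8 + 6 + 6 + 2 + 0 + 5 + 7 + 7 + 7 + 6 + 6 + 2 = 92

92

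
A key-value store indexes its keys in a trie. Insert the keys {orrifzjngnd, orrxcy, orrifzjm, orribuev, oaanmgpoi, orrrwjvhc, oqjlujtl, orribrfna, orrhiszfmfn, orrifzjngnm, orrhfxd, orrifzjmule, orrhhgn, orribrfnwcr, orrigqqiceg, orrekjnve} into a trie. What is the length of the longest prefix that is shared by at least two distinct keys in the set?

Look for the deepest trie node that still has at least two words in its subtree.
e.g. "orrifzjngnd" and "orrifzjngnm" share the prefix "orrifzjngn" of length 10; no pair shares a longer one.
Longest shared-prefix length: 10

10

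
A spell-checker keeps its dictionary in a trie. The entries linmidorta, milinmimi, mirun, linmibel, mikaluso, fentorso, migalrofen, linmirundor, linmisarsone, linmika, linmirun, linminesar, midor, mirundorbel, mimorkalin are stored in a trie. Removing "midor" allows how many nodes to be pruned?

3

A node on "midor"'s path can go only if nothing else ends at it or branches off below it.
The suffix "dor" (3 nodes) is used only by "midor"; the node for "mi" still has the child "l", so pruning stops there.
Nodes removed: 3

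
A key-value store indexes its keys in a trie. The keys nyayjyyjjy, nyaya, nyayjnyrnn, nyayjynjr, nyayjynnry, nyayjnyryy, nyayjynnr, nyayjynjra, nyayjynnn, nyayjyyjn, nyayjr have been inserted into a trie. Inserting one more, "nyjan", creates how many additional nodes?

The longest prefix of "nyjan" already in the trie is "ny" (length 2).
Each of the 3 remaining characters creates one node.

3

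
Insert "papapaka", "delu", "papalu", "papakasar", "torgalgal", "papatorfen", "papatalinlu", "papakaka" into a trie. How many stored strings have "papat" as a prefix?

Traverse to the node for "papat", then collect every word in that subtree.
Words under "papat": papatalinlu, papatorfen
Count: 2

2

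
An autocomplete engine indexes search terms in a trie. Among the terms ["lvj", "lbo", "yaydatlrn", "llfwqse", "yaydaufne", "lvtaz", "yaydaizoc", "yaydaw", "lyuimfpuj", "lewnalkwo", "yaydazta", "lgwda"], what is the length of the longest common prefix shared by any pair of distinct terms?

5

The deepest shared node is where two words last agree before diverging.
e.g. "yaydaizoc" and "yaydatlrn" share the prefix "yayda" of length 5; no pair shares a longer one.
Longest shared-prefix length: 5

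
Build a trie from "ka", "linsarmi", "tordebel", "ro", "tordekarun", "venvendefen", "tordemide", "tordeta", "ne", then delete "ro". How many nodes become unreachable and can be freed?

2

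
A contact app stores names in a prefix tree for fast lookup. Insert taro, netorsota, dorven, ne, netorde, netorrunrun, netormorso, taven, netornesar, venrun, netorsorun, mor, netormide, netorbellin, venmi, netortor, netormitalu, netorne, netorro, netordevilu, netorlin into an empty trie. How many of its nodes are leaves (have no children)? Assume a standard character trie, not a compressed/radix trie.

18

Leaves are exactly the stored words that no other stored word extends.
Those words: "dorven", "mor", "netorbellin", "netordevilu", "netorlin", "netormide", "netormitalu", "netormorso", "netornesar", "netorro", "netorrunrun", "netorsorun", "netorsota", "netortor", "taro", "taven", "venmi", "venrun"
Leaf count: 18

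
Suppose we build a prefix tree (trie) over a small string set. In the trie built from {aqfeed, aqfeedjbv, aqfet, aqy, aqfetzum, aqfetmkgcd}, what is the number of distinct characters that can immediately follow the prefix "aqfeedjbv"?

Follow the path "aqfeedjbv" to its node, then look at its outgoing edges.
No stored string extends past "aqfeedjbv".
That node has 0 child edges.

0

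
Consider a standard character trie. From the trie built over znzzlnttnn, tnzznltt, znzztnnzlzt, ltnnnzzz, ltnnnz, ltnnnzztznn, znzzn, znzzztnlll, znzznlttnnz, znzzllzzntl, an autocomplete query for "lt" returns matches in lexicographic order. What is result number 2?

Filter for "lt…" and sort: "ltnnnz", "ltnnnzztznn", "ltnnnzzz"
Position 2: ltnnnzztznn

ltnnnzztznn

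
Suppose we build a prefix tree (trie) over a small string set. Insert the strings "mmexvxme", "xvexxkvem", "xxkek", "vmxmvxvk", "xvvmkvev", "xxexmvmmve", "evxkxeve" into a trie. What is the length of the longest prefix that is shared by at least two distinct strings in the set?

2

Equivalently: take the maximum, over all pairs, of their longest common prefix length.
e.g. "xvexxkvem" and "xvvmkvev" share the prefix "xv" of length 2; no pair shares a longer one.
Longest shared-prefix length: 2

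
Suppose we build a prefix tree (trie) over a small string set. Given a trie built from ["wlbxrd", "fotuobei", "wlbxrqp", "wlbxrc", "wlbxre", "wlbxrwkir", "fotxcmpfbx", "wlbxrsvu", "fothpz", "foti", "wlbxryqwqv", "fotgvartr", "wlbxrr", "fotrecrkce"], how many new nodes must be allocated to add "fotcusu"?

The longest prefix of "fotcusu" already in the trie is "fot" (length 3).
So 7 − 3 = 4 new nodes.

4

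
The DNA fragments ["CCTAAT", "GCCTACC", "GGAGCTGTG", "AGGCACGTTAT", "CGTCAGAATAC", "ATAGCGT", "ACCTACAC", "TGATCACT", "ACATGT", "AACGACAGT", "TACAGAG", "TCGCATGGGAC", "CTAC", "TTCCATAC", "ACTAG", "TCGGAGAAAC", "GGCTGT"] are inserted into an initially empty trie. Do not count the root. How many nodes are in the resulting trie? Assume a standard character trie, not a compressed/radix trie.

Insert word by word; a character creates a node only if that edge doesn't already exist:
  "CCTAAT" → 6 new (C, C, T, A, A, T)
  "GCCTACC" → 7 new (G, C, C, T, A, C, C)
  "GGAGCTGTG" → prefix "G" already present; 8 new (G, A, G, C, T, G, T, G)
  "AGGCACGTTAT" → 11 new (A, G, G, C, A, C, G, T, T, A, T)
  "CGTCAGAATAC" → prefix "C" already present; 10 new (G, T, C, A, G, A, A, T, A, C)
  "ATAGCGT" → prefix "A" already present; 6 new (T, A, G, C, G, T)
  "ACCTACAC" → prefix "A" already present; 7 new (C, C, T, A, C, A, C)
  "TGATCACT" → 8 new (T, G, A, T, C, A, C, T)
  "ACATGT" → prefix "AC" already present; 4 new (A, T, G, T)
  "AACGACAGT" → prefix "A" already present; 8 new (A, C, G, A, C, A, G, T)
  "TACAGAG" → prefix "T" already present; 6 new (A, C, A, G, A, G)
  "TCGCATGGGAC" → prefix "T" already present; 10 new (C, G, C, A, T, G, G, G, A, C)
  "CTAC" → prefix "C" already present; 3 new (T, A, C)
  "TTCCATAC" → prefix "T" already present; 7 new (T, C, C, A, T, A, C)
  "ACTAG" → prefix "AC" already present; 3 new (T, A, G)
  "TCGGAGAAAC" → prefix "TCG" already present; 7 new (G, A, G, A, A, A, C)
  "GGCTGT" → prefix "GG" already present; 4 new (C, T, G, T)
Total nodes = 6 + 7 + 8 + 11 + 10 + 6 + 7 + 8 + 4 + 8 + 6 + 10 + 3 + 7 + 3 + 7 + 4 = 115

115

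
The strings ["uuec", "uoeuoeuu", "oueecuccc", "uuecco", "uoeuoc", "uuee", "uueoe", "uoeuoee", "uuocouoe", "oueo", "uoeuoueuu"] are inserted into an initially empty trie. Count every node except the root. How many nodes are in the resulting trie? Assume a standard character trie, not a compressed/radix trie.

38

Trace insertions, counting only characters that open a new branch:
  "uuec" → 4 new (u, u, e, c)
  "uoeuoeuu" → prefix "u" already present; 7 new (o, e, u, o, e, u, u)
  "oueecuccc" → 9 new (o, u, e, e, c, u, c, c, c)
  "uuecco" → prefix "uuec" already present; 2 new (c, o)
  "uoeuoc" → prefix "uoeuo" already present; 1 new (c)
  "uuee" → prefix "uue" already present; 1 new (e)
  "uueoe" → prefix "uue" already present; 2 new (o, e)
  "uoeuoee" → prefix "uoeuoe" already present; 1 new (e)
  "uuocouoe" → prefix "uu" already present; 6 new (o, c, o, u, o, e)
  "oueo" → prefix "oue" already present; 1 new (o)
  "uoeuoueuu" → prefix "uoeuo" already present; 4 new (u, e, u, u)
Total nodes = 4 + 7 + 9 + 2 + 1 + 1 + 2 + 1 + 6 + 1 + 4 = 38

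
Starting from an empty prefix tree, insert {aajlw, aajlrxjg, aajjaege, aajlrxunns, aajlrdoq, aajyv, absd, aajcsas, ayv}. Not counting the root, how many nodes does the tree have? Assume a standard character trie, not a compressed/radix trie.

For each word, the new-node count is its length minus the longest prefix already in the trie:
  "aajlw" → 5 new (a, a, j, l, w)
  "aajlrxjg" → prefix "aajl" already present; 4 new (r, x, j, g)
  "aajjaege" → prefix "aaj" already present; 5 new (j, a, e, g, e)
  "aajlrxunns" → prefix "aajlrx" already present; 4 new (u, n, n, s)
  "aajlrdoq" → prefix "aajlr" already present; 3 new (d, o, q)
  "aajyv" → prefix "aaj" already present; 2 new (y, v)
  "absd" → prefix "a" already present; 3 new (b, s, d)
  "aajcsas" → prefix "aaj" already present; 4 new (c, s, a, s)
  "ayv" → prefix "a" already present; 2 new (y, v)
Total nodes = 5 + 4 + 5 + 4 + 3 + 2 + 3 + 4 + 2 = 32

32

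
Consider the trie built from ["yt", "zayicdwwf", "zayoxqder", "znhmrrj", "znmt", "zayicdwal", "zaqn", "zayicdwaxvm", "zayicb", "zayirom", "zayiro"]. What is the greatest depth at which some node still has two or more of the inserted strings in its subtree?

8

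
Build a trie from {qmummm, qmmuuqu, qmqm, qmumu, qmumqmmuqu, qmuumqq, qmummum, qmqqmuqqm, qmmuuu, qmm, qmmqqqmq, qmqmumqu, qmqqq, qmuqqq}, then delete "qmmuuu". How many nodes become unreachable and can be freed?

1

After clearing the end-marker at "qmmuuu", prune upward until reaching a node still needed by another word.
The suffix "u" (1 node) is used only by "qmmuuu"; the node for "qmmuu" still has the child "q", so pruning stops there.
Nodes removed: 1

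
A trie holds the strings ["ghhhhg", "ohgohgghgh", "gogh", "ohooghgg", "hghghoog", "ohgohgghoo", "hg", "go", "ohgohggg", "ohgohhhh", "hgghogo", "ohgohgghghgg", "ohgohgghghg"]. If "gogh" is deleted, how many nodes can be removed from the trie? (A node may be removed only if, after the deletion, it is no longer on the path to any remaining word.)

Walk "gogh" from the leaf back toward the root, removing each node that no remaining word uses.
The suffix "gh" (2 nodes) is used only by "gogh"; "go" is itself a stored word, so pruning stops there.
Nodes removed: 2

2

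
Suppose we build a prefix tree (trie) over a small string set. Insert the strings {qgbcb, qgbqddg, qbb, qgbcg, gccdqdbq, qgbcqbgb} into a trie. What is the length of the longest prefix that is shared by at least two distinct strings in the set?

4

Look for the deepest trie node that still has at least two words in its subtree.
"qgbcb" and "qgbcg" agree on "qgbc" (4 characters) before diverging; nothing deeper is shared.
Longest shared-prefix length: 4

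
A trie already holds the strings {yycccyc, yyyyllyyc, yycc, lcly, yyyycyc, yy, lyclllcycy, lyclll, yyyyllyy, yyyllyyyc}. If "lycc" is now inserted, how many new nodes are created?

The longest prefix of "lycc" already in the trie is "lyc" (length 3).
So 4 − 3 = 1 new nodes.

1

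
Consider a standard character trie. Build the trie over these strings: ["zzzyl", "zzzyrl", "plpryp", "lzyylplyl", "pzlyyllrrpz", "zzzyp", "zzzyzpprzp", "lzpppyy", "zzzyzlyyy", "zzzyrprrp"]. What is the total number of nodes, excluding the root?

52

Count nodes per top-level branch (shared prefixes stored once):
  'l'-branch (lzpppyy, lzyylplyl): 14 nodes
  'p'-branch (plpryp, pzlyyllrrpz): 16 nodes
  'z'-branch (zzzyl, zzzyp, zzzyrl, zzzyrprrp, zzzyzlyyy, zzzyzpprzp): 22 nodes
Sum: 52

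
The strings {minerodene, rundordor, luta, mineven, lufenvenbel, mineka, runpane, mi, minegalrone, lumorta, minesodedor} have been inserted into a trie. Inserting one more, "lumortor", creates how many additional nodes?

2

The longest prefix of "lumortor" already in the trie is "lumort" (length 6).
So 8 − 6 = 2 new nodes.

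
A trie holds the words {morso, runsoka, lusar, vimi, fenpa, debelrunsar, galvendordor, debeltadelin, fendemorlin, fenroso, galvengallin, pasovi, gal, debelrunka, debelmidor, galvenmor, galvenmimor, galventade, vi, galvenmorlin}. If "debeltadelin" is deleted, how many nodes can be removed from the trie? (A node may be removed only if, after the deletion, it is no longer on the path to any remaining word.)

After clearing the end-marker at "debeltadelin", prune upward until reaching a node still needed by another word.
The suffix "tadelin" (7 nodes) is used only by "debeltadelin"; the node for "debel" still has the child "r", so pruning stops there.
Nodes removed: 7

7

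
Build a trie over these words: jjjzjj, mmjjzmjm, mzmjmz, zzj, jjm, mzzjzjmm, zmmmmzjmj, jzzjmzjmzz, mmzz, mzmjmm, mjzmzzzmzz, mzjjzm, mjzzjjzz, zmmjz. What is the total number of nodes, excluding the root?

69

Count nodes per top-level branch (shared prefixes stored once):
  'j'-branch (jjjzjj, jjm, jzzjmzjmzz): 16 nodes
  'm'-branch (mjzmzzzmzz, mjzzjjzz, mmjjzmjm, mmzz, mzjjzm, mzmjmm, mzmjmz, mzzjzjmm): 40 nodes
  'z'-branch (zmmjz, zmmmmzjmj, zzj): 13 nodes
Sum: 69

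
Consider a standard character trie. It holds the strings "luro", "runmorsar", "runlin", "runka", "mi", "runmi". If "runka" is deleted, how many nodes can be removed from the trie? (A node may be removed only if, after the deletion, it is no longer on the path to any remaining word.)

After clearing the end-marker at "runka", prune upward until reaching a node still needed by another word.
The suffix "ka" (2 nodes) is used only by "runka"; the node for "run" still has the child "m", so pruning stops there.
Nodes removed: 2

2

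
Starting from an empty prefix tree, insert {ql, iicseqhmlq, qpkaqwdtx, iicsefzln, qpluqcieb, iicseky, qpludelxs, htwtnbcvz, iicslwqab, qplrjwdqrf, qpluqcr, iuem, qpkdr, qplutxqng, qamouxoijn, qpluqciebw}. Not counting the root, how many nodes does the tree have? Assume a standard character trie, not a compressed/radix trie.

80

Insert word by word; a character creates a node only if that edge doesn't already exist:
  "ql" → 2 new (q, l)
  "iicseqhmlq" → 10 new (i, i, c, s, e, q, h, m, l, q)
  "qpkaqwdtx" → prefix "q" already present; 8 new (p, k, a, q, w, d, t, x)
  "iicsefzln" → prefix "iicse" already present; 4 new (f, z, l, n)
  "qpluqcieb" → prefix "qp" already present; 7 new (l, u, q, c, i, e, b)
  "iicseky" → prefix "iicse" already present; 2 new (k, y)
  "qpludelxs" → prefix "qplu" already present; 5 new (d, e, l, x, s)
  "htwtnbcvz" → 9 new (h, t, w, t, n, b, c, v, z)
  "iicslwqab" → prefix "iics" already present; 5 new (l, w, q, a, b)
  "qplrjwdqrf" → prefix "qpl" already present; 7 new (r, j, w, d, q, r, f)
  "qpluqcr" → prefix "qpluqc" already present; 1 new (r)
  "iuem" → prefix "i" already present; 3 new (u, e, m)
  "qpkdr" → prefix "qpk" already present; 2 new (d, r)
  "qplutxqng" → prefix "qplu" already present; 5 new (t, x, q, n, g)
  "qamouxoijn" → prefix "q" already present; 9 new (a, m, o, u, x, o, i, j, n)
  "qpluqciebw" → prefix "qpluqcieb" already present; 1 new (w)
Total nodes = 2 + 10 + 8 + 4 + 7 + 2 + 5 + 9 + 5 + 7 + 1 + 3 + 2 + 5 + 9 + 1 = 80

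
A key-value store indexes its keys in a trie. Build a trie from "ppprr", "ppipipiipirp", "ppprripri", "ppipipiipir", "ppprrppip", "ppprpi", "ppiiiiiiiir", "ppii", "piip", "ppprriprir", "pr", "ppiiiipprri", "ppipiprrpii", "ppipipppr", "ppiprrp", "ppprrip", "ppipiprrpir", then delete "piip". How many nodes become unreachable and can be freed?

3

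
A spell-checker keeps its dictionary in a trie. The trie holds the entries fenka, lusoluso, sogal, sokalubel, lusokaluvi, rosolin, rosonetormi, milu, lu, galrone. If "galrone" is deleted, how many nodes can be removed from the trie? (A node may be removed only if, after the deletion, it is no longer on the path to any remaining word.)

7

After clearing the end-marker at "galrone", prune upward until reaching a node still needed by another word.
No other word shares any prefix with "galrone", so all 7 of its nodes go.
Nodes removed: 7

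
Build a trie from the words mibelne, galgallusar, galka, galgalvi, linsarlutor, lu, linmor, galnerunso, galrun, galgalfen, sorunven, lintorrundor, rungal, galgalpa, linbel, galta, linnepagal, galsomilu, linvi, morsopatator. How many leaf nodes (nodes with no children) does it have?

20

Leaves are exactly the stored words that no other stored word extends.
Those words: "galgalfen", "galgallusar", "galgalpa", "galgalvi", "galka", "galnerunso", "galrun", "galsomilu", "galta", "linbel", "linmor", "linnepagal", "linsarlutor", "lintorrundor", "linvi", "lu", "mibelne", "morsopatator", "rungal", "sorunven"
Leaf count: 20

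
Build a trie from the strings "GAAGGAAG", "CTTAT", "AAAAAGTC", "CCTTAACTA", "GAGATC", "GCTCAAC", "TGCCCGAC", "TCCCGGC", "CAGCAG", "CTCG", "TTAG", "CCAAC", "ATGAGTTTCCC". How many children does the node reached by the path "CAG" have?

1

The children of the "CAG" node are the distinct next characters among strings starting with "CAG".
Characters that immediately follow "CAG" among the stored strings: {C}.
That node has 1 child edge.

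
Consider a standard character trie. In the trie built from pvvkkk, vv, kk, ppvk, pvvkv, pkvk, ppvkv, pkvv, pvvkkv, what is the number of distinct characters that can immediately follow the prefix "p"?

The children of the "p" node are the distinct next characters among strings starting with "p".
Distinct next characters after "p": k, p, v.
That node has 3 child edges.

3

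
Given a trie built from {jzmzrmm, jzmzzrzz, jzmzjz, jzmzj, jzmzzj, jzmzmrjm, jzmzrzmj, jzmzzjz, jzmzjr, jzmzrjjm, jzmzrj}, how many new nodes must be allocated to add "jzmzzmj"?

2

"jzmzz" is already a path in the trie; the remaining "mj" must be added.
So 7 − 5 = 2 new nodes.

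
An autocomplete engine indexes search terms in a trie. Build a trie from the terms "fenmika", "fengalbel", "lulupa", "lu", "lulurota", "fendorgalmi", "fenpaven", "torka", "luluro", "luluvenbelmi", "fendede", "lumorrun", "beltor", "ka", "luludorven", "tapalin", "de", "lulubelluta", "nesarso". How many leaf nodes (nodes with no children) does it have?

17

A leaf is a node with no children — equivalently, the end of a word that is not a proper prefix of any other stored word.
Those words: "beltor", "de", "fendede", "fendorgalmi", "fengalbel", "fenmika", "fenpaven", "ka", "lulubelluta", "luludorven", "lulupa", "lulurota", "luluvenbelmi", "lumorrun", "nesarso", "tapalin", "torka"
Leaf count: 17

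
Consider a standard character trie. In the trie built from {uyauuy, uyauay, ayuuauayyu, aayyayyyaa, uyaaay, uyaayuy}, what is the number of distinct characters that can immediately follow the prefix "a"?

The children of the "a" node are the distinct next characters among strings starting with "a".
Characters that immediately follow "a" among the stored strings: {a, y}.
That node has 2 child edges.

2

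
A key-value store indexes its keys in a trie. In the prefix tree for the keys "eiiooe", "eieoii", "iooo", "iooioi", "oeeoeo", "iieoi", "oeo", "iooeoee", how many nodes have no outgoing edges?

A leaf is a node with no children — equivalently, the end of a word that is not a proper prefix of any other stored word.
Those words: "eieoii", "eiiooe", "iieoi", "iooeoee", "iooioi", "iooo", "oeeoeo", "oeo"
Leaf count: 8

8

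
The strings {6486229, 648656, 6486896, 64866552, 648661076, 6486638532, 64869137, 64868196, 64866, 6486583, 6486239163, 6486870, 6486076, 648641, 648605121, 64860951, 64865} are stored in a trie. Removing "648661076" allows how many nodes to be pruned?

A node on "648661076"'s path can go only if nothing else ends at it or branches off below it.
The suffix "1076" (4 nodes) is used only by "648661076"; the node for "64866" still has the child "5", so pruning stops there.
Nodes removed: 4

4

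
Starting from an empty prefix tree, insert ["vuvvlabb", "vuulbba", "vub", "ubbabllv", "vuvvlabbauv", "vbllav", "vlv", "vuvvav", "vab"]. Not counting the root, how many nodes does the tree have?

36

Insert word by word; a character creates a node only if that edge doesn't already exist:
  "vuvvlabb" → 8 new (v, u, v, v, l, a, b, b)
  "vuulbba" → prefix "vu" already present; 5 new (u, l, b, b, a)
  "vub" → prefix "vu" already present; 1 new (b)
  "ubbabllv" → 8 new (u, b, b, a, b, l, l, v)
  "vuvvlabbauv" → prefix "vuvvlabb" already present; 3 new (a, u, v)
  "vbllav" → prefix "v" already present; 5 new (b, l, l, a, v)
  "vlv" → prefix "v" already present; 2 new (l, v)
  "vuvvav" → prefix "vuvv" already present; 2 new (a, v)
  "vab" → prefix "v" already present; 2 new (a, b)
Total nodes = 8 + 5 + 1 + 8 + 3 + 5 + 2 + 2 + 2 = 36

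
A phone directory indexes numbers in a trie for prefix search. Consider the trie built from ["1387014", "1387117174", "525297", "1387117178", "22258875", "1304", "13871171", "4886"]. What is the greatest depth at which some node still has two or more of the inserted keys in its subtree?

9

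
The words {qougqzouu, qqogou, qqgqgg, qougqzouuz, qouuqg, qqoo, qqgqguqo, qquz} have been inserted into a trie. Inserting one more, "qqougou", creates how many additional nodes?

The longest prefix of "qqougou" already in the trie is "qqo" (length 3).
Each of the 4 remaining characters creates one node.

4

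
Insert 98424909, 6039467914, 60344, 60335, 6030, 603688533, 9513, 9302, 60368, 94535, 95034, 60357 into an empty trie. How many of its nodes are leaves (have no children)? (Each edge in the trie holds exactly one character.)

11

Leaves are exactly the stored words that no other stored word extends.
Those words: "6030", "60335", "60344", "60357", "603688533", "6039467914", "9302", "94535", "95034", "9513", "98424909"
Leaf count: 11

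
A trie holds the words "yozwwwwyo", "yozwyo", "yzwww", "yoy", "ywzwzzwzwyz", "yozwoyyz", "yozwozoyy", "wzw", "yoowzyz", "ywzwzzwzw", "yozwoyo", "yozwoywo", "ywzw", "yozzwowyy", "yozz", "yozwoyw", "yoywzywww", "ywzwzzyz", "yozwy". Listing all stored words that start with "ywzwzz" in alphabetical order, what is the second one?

ywzwzzwzwyz

Filter for "ywzwzz…" and sort: "ywzwzzwzw", "ywzwzzwzwyz", "ywzwzzyz"
The 2nd is ywzwzzwzwyz.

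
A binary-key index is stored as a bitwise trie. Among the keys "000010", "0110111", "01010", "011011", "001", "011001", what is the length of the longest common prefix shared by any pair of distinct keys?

6

Look for the deepest trie node that still has at least two words in its subtree.
"011011" and "0110111" agree on "011011" (6 characters) before diverging; nothing deeper is shared.
Longest shared-prefix length: 6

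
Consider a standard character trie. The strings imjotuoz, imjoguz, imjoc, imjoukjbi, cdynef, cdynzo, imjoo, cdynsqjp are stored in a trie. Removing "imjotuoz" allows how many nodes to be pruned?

4

A node on "imjotuoz"'s path can go only if nothing else ends at it or branches off below it.
The suffix "tuoz" (4 nodes) is used only by "imjotuoz"; the node for "imjo" still has the child "g", so pruning stops there.
Nodes removed: 4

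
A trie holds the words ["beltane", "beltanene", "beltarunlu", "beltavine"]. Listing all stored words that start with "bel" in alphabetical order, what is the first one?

beltane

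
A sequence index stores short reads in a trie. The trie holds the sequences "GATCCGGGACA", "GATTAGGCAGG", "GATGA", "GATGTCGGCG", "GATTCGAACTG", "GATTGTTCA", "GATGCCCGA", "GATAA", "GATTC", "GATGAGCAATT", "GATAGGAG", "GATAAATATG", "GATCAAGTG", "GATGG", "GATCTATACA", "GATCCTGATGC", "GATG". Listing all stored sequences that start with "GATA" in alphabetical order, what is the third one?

Filter for "GATA…" and sort: "GATAA", "GATAAATATG", "GATAGGAG"
The 3rd is GATAGGAG.

GATAGGAG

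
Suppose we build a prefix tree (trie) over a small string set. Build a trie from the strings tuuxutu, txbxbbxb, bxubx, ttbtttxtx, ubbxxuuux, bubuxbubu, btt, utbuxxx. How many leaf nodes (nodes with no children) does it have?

A leaf is a node with no children — equivalently, the end of a word that is not a proper prefix of any other stored word.
Those words: "btt", "bubuxbubu", "bxubx", "ttbtttxtx", "tuuxutu", "txbxbbxb", "ubbxxuuux", "utbuxxx"
Leaf count: 8

8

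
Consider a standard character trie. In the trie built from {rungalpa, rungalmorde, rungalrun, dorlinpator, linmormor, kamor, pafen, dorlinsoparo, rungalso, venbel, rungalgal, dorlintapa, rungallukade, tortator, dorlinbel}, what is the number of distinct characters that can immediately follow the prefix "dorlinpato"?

Follow the path "dorlinpato" to its node, then look at its outgoing edges.
Distinct next characters after "dorlinpato": r.
That node has 1 child edge.

1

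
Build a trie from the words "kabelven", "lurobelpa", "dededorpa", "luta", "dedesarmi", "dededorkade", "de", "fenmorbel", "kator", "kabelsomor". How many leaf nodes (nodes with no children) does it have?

9

A leaf is a node with no children — equivalently, the end of a word that is not a proper prefix of any other stored word.
Those words: "dededorkade", "dededorpa", "dedesarmi", "fenmorbel", "kabelsomor", "kabelven", "kator", "lurobelpa", "luta"
Leaf count: 9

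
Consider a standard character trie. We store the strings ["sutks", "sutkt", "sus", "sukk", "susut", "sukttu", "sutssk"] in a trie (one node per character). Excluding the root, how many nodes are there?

Trie structure (* marks end of a word):
(root)
└─ s
   └─ u
      ├─ k
      │  ├─ k *
      │  └─ t
      │     └─ t
      │        └─ u *
      ├─ s *
      │  └─ u
      │     └─ t *
      └─ t
         ├─ k
         │  ├─ s *
         │  └─ t *
         └─ s
            └─ s
               └─ k *
Counting every labelled node above: 17.

17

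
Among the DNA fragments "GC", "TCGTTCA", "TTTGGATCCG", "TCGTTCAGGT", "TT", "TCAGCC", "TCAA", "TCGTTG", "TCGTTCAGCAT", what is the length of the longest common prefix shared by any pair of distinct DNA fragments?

Look for the deepest trie node that still has at least two words in its subtree.
e.g. "TCGTTCAGCAT" and "TCGTTCAGGT" share the prefix "TCGTTCAG" of length 8; no pair shares a longer one.
Longest shared-prefix length: 8

8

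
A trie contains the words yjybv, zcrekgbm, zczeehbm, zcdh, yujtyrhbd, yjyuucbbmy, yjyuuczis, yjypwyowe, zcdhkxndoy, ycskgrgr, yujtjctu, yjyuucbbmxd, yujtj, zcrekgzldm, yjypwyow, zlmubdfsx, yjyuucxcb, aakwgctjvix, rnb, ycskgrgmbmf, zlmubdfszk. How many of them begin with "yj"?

7

Traverse to the node for "yj", then collect every word in that subtree.
Words under "yj": yjybv, yjypwyow, yjypwyowe, yjyuucbbmxd, yjyuucbbmy, yjyuucxcb, yjyuuczis
Count: 7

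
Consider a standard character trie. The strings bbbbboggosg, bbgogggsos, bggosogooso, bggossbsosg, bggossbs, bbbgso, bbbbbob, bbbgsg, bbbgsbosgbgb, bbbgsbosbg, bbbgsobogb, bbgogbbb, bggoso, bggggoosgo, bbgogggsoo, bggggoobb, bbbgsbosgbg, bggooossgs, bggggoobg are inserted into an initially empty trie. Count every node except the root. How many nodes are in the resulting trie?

Insert word by word; a character creates a node only if that edge doesn't already exist:
  "bbbbboggosg" → 11 new (b, b, b, b, b, o, g, g, o, s, g)
  "bbgogggsos" → prefix "bb" already present; 8 new (g, o, g, g, g, s, o, s)
  "bggosogooso" → prefix "b" already present; 10 new (g, g, o, s, o, g, o, o, s, o)
  "bggossbsosg" → prefix "bggos" already present; 6 new (s, b, s, o, s, g)
  "bggossbs" → prefix "bggossbs" already present; 0 new (none)
  "bbbgso" → prefix "bbb" already present; 3 new (g, s, o)
  "bbbbbob" → prefix "bbbbbo" already present; 1 new (b)
  "bbbgsg" → prefix "bbbgs" already present; 1 new (g)
  "bbbgsbosgbgb" → prefix "bbbgs" already present; 7 new (b, o, s, g, b, g, b)
  "bbbgsbosbg" → prefix "bbbgsbos" already present; 2 new (b, g)
  "bbbgsobogb" → prefix "bbbgso" already present; 4 new (b, o, g, b)
  "bbgogbbb" → prefix "bbgog" already present; 3 new (b, b, b)
  "bggoso" → prefix "bggoso" already present; 0 new (none)
  "bggggoosgo" → prefix "bgg" already present; 7 new (g, g, o, o, s, g, o)
  "bbgogggsoo" → prefix "bbgogggso" already present; 1 new (o)
  "bggggoobb" → prefix "bggggoo" already present; 2 new (b, b)
  "bbbgsbosgbg" → prefix "bbbgsbosgbg" already present; 0 new (none)
  "bggooossgs" → prefix "bggo" already present; 6 new (o, o, s, s, g, s)
  "bggggoobg" → prefix "bggggoob" already present; 1 new (g)
Total nodes = 11 + 8 + 10 + 6 + 0 + 3 + 1 + 1 + 7 + 2 + 4 + 3 + 0 + 7 + 1 + 2 + 0 + 6 + 1 = 73

73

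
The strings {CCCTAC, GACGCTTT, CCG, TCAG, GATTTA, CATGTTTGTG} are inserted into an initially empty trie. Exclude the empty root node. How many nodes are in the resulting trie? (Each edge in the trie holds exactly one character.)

32

Count nodes per top-level branch (shared prefixes stored once):
  'C'-branch (CATGTTTGTG, CCCTAC, CCG): 16 nodes
  'G'-branch (GACGCTTT, GATTTA): 12 nodes
  'T'-branch (TCAG): 4 nodes
Sum: 32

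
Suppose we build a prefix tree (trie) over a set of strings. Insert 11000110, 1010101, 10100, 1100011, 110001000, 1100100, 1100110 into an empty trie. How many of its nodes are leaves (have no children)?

A leaf is a node with no children — equivalently, the end of a word that is not a proper prefix of any other stored word.
Those words: "10100", "1010101", "110001000", "11000110", "1100100", "1100110"
Leaf count: 6

6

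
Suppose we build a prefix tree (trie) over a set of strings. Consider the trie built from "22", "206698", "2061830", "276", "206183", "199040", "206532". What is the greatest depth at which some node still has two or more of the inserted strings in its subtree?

Equivalently: take the maximum, over all pairs, of their longest common prefix length.
"206183" and "2061830" agree on "206183" (6 characters) before diverging; nothing deeper is shared.
Longest shared-prefix length: 6

6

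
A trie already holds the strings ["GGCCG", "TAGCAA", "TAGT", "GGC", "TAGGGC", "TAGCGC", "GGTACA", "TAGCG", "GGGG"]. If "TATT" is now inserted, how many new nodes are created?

2

"TA" is already a path in the trie; the remaining "TT" must be added.
Each of the 2 remaining characters creates one node.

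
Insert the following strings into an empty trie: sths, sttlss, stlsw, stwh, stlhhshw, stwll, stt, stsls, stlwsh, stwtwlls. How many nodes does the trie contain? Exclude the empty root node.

Insert word by word; a character creates a node only if that edge doesn't already exist:
  "sths" → 4 new (s, t, h, s)
  "sttlss" → prefix "st" already present; 4 new (t, l, s, s)
  "stlsw" → prefix "st" already present; 3 new (l, s, w)
  "stwh" → prefix "st" already present; 2 new (w, h)
  "stlhhshw" → prefix "stl" already present; 5 new (h, h, s, h, w)
  "stwll" → prefix "stw" already present; 2 new (l, l)
  "stt" → prefix "stt" already present; 0 new (none)
  "stsls" → prefix "st" already present; 3 new (s, l, s)
  "stlwsh" → prefix "stl" already present; 3 new (w, s, h)
  "stwtwlls" → prefix "stw" already present; 5 new (t, w, l, l, s)
Total nodes = 4 + 4 + 3 + 2 + 5 + 2 + 0 + 3 + 3 + 5 = 31

31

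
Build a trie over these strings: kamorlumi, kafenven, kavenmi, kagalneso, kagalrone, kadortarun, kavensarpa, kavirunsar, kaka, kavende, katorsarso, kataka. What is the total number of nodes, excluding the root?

66

Trace insertions, counting only characters that open a new branch:
  "kamorlumi" → 9 new (k, a, m, o, r, l, u, m, i)
  "kafenven" → prefix "ka" already present; 6 new (f, e, n, v, e, n)
  "kavenmi" → prefix "ka" already present; 5 new (v, e, n, m, i)
  "kagalneso" → prefix "ka" already present; 7 new (g, a, l, n, e, s, o)
  "kagalrone" → prefix "kagal" already present; 4 new (r, o, n, e)
  "kadortarun" → prefix "ka" already present; 8 new (d, o, r, t, a, r, u, n)
  "kavensarpa" → prefix "kaven" already present; 5 new (s, a, r, p, a)
  "kavirunsar" → prefix "kav" already present; 7 new (i, r, u, n, s, a, r)
  "kaka" → prefix "ka" already present; 2 new (k, a)
  "kavende" → prefix "kaven" already present; 2 new (d, e)
  "katorsarso" → prefix "ka" already present; 8 new (t, o, r, s, a, r, s, o)
  "kataka" → prefix "kat" already present; 3 new (a, k, a)
Total nodes = 9 + 6 + 5 + 7 + 4 + 8 + 5 + 7 + 2 + 2 + 8 + 3 = 66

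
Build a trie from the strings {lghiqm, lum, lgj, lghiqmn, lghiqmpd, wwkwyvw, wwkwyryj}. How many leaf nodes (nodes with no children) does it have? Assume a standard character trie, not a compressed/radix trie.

6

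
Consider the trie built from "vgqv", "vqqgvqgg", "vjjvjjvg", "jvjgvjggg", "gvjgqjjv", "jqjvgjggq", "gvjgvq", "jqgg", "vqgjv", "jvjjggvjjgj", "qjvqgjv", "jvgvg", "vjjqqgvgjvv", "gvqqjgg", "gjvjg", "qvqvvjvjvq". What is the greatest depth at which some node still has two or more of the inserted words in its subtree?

Look for the deepest trie node that still has at least two words in its subtree.
"gvjgqjjv" and "gvjgvq" agree on "gvjg" (4 characters) before diverging; nothing deeper is shared.
Longest shared-prefix length: 4

4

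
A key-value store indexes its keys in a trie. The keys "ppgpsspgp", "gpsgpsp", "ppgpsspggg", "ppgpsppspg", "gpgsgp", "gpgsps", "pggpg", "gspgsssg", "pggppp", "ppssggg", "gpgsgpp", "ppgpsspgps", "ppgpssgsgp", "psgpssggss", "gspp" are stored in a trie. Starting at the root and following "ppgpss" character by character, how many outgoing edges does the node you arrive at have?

Follow the path "ppgpss" to its node, then look at its outgoing edges.
Characters that immediately follow "ppgpss" among the stored strings: {g, p}.
That node has 2 child edges.

2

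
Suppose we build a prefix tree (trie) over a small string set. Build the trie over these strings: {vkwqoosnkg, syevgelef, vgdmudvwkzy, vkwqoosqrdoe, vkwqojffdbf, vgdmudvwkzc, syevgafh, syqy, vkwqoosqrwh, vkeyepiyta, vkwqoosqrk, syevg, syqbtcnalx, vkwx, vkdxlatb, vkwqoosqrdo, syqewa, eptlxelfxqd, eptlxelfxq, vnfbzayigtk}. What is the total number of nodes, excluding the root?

Count nodes per top-level branch (shared prefixes stored once):
  'e'-branch (eptlxelfxq, eptlxelfxqd): 11 nodes
  's'-branch (syevg, syevgafh, syevgelef, syqbtcnalx, syqewa, syqy): 24 nodes
  'v'-branch (vgdmudvwkzc, vgdmudvwkzy, vkdxlatb, vkeyepiyta, vkwqojffdbf, vkwqoosnkg, vkwqoosqrdo, vkwqoosqrdoe, vkwqoosqrk, vkwqoosqrwh, vkwx, vnfbzayigtk): 60 nodes
Sum: 95

95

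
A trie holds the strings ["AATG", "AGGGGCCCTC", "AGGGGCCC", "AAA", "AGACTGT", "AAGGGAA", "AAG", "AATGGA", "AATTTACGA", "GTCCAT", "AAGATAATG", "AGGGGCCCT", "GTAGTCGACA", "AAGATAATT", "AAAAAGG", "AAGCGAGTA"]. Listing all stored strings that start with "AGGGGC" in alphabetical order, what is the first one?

Words with prefix "AGGGGC", in lexicographic order: "AGGGGCCC", "AGGGGCCCT", "AGGGGCCCTC"
The 1st is AGGGGCCC.

AGGGGCCC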